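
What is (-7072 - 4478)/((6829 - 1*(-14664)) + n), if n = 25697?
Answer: -35/143 ≈ -0.24476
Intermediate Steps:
(-7072 - 4478)/((6829 - 1*(-14664)) + n) = (-7072 - 4478)/((6829 - 1*(-14664)) + 25697) = -11550/((6829 + 14664) + 25697) = -11550/(21493 + 25697) = -11550/47190 = -11550*1/47190 = -35/143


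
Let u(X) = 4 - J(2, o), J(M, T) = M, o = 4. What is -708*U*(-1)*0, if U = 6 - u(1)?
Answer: 0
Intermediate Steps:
u(X) = 2 (u(X) = 4 - 1*2 = 4 - 2 = 2)
U = 4 (U = 6 - 1*2 = 6 - 2 = 4)
-708*U*(-1)*0 = -708*4*(-1)*0 = -(-2832)*0 = -708*0 = 0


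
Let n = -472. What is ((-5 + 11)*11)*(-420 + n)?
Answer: -58872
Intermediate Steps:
((-5 + 11)*11)*(-420 + n) = ((-5 + 11)*11)*(-420 - 472) = (6*11)*(-892) = 66*(-892) = -58872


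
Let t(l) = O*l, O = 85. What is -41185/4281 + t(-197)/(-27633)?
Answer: -118486640/13144097 ≈ -9.0144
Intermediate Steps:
t(l) = 85*l
-41185/4281 + t(-197)/(-27633) = -41185/4281 + (85*(-197))/(-27633) = -41185*1/4281 - 16745*(-1/27633) = -41185/4281 + 16745/27633 = -118486640/13144097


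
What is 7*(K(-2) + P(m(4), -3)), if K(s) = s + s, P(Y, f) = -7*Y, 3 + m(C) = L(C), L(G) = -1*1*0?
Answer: 119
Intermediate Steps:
L(G) = 0 (L(G) = -1*0 = 0)
m(C) = -3 (m(C) = -3 + 0 = -3)
K(s) = 2*s
7*(K(-2) + P(m(4), -3)) = 7*(2*(-2) - 7*(-3)) = 7*(-4 + 21) = 7*17 = 119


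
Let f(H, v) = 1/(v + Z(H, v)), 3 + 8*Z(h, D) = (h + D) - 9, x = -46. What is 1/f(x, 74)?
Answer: 76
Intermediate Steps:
Z(h, D) = -3/2 + D/8 + h/8 (Z(h, D) = -3/8 + ((h + D) - 9)/8 = -3/8 + ((D + h) - 9)/8 = -3/8 + (-9 + D + h)/8 = -3/8 + (-9/8 + D/8 + h/8) = -3/2 + D/8 + h/8)
f(H, v) = 1/(-3/2 + H/8 + 9*v/8) (f(H, v) = 1/(v + (-3/2 + v/8 + H/8)) = 1/(v + (-3/2 + H/8 + v/8)) = 1/(-3/2 + H/8 + 9*v/8))
1/f(x, 74) = 1/(8/(-12 - 46 + 9*74)) = 1/(8/(-12 - 46 + 666)) = 1/(8/608) = 1/(8*(1/608)) = 1/(1/76) = 76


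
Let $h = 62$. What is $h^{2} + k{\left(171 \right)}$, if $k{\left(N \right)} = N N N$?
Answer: $5004055$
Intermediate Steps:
$k{\left(N \right)} = N^{3}$ ($k{\left(N \right)} = N^{2} N = N^{3}$)
$h^{2} + k{\left(171 \right)} = 62^{2} + 171^{3} = 3844 + 5000211 = 5004055$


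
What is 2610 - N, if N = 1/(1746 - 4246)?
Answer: 6525001/2500 ≈ 2610.0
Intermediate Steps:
N = -1/2500 (N = 1/(-2500) = -1/2500 ≈ -0.00040000)
2610 - N = 2610 - 1*(-1/2500) = 2610 + 1/2500 = 6525001/2500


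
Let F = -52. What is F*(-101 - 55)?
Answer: 8112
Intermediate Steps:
F*(-101 - 55) = -52*(-101 - 55) = -52*(-156) = 8112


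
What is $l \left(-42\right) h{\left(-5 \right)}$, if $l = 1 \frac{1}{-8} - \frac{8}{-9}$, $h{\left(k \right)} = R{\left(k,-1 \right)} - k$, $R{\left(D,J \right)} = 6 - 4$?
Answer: $- \frac{2695}{12} \approx -224.58$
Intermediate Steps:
$R{\left(D,J \right)} = 2$ ($R{\left(D,J \right)} = 6 - 4 = 2$)
$h{\left(k \right)} = 2 - k$
$l = \frac{55}{72}$ ($l = 1 \left(- \frac{1}{8}\right) - - \frac{8}{9} = - \frac{1}{8} + \frac{8}{9} = \frac{55}{72} \approx 0.76389$)
$l \left(-42\right) h{\left(-5 \right)} = \frac{55}{72} \left(-42\right) \left(2 - -5\right) = - \frac{385 \left(2 + 5\right)}{12} = \left(- \frac{385}{12}\right) 7 = - \frac{2695}{12}$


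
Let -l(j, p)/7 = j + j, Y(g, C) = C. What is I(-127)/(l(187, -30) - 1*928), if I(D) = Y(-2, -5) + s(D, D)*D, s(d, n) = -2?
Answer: -83/1182 ≈ -0.070220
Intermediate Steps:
l(j, p) = -14*j (l(j, p) = -7*(j + j) = -14*j)
I(D) = -5 - 2*D
I(-127)/(l(187, -30) - 1*928) = (-5 - 2*(-127))/(-14*187 - 1*928) = (-5 + 254)/(-2618 - 928) = 249/(-3546) = 249*(-1/3546) = -83/1182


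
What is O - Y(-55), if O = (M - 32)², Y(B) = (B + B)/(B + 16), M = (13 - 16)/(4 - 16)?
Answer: 627271/624 ≈ 1005.2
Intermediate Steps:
M = ¼ (M = -3/(-12) = -3*(-1/12) = ¼ ≈ 0.25000)
Y(B) = 2*B/(16 + B) (Y(B) = (2*B)/(16 + B) = 2*B/(16 + B))
O = 16129/16 (O = (¼ - 32)² = (-127/4)² = 16129/16 ≈ 1008.1)
O - Y(-55) = 16129/16 - 2*(-55)/(16 - 55) = 16129/16 - 2*(-55)/(-39) = 16129/16 - 2*(-55)*(-1)/39 = 16129/16 - 1*110/39 = 16129/16 - 110/39 = 627271/624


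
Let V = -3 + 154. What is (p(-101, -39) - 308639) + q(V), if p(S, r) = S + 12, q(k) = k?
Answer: -308577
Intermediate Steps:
V = 151
p(S, r) = 12 + S
(p(-101, -39) - 308639) + q(V) = ((12 - 101) - 308639) + 151 = (-89 - 308639) + 151 = -308728 + 151 = -308577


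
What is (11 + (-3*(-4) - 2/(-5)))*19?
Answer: 2223/5 ≈ 444.60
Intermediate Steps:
(11 + (-3*(-4) - 2/(-5)))*19 = (11 + (12 - 2*(-⅕)))*19 = (11 + (12 + ⅖))*19 = (11 + 62/5)*19 = (117/5)*19 = 2223/5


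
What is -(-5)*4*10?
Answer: 200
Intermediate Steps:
-(-5)*4*10 = -1*(-20)*10 = 20*10 = 200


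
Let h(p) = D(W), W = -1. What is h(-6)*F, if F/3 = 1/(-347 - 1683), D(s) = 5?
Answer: -3/406 ≈ -0.0073892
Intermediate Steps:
h(p) = 5
F = -3/2030 (F = 3/(-347 - 1683) = 3/(-2030) = 3*(-1/2030) = -3/2030 ≈ -0.0014778)
h(-6)*F = 5*(-3/2030) = -3/406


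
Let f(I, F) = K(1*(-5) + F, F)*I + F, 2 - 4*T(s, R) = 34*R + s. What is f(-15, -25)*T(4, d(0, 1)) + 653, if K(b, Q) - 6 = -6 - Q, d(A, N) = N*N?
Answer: 4253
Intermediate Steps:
d(A, N) = N**2
K(b, Q) = -Q (K(b, Q) = 6 + (-6 - Q) = -Q)
T(s, R) = 1/2 - 17*R/2 - s/4 (T(s, R) = 1/2 - (34*R + s)/4 = 1/2 - (s + 34*R)/4 = 1/2 + (-17*R/2 - s/4) = 1/2 - 17*R/2 - s/4)
f(I, F) = F - F*I (f(I, F) = (-F)*I + F = -F*I + F = F - F*I)
f(-15, -25)*T(4, d(0, 1)) + 653 = (-25*(1 - 1*(-15)))*(1/2 - 17/2*1**2 - 1/4*4) + 653 = (-25*(1 + 15))*(1/2 - 17/2*1 - 1) + 653 = (-25*16)*(1/2 - 17/2 - 1) + 653 = -400*(-9) + 653 = 3600 + 653 = 4253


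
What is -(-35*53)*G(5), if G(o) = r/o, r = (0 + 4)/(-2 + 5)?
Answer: 1484/3 ≈ 494.67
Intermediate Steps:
r = 4/3 ≈ 1.3333
G(o) = 4/(3*o)
-(-35*53)*G(5) = -(-35*53)*(4/3)/5 = -(-1855)*(4/3)*(1/5) = -(-1855)*4/15 = -1*(-1484/3) = 1484/3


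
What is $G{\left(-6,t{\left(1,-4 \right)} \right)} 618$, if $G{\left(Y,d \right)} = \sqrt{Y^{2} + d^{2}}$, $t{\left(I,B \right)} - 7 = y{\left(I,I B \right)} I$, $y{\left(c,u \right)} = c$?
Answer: $6180$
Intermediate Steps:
$t{\left(I,B \right)} = 7 + I^{2}$ ($t{\left(I,B \right)} = 7 + I I = 7 + I^{2}$)
$G{\left(-6,t{\left(1,-4 \right)} \right)} 618 = \sqrt{\left(-6\right)^{2} + \left(7 + 1^{2}\right)^{2}} \cdot 618 = \sqrt{36 + \left(7 + 1\right)^{2}} \cdot 618 = \sqrt{36 + 8^{2}} \cdot 618 = \sqrt{36 + 64} \cdot 618 = \sqrt{100} \cdot 618 = 10 \cdot 618 = 6180$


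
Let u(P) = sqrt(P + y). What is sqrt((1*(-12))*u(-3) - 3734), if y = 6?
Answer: sqrt(-3734 - 12*sqrt(3)) ≈ 61.276*I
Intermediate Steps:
u(P) = sqrt(6 + P) (u(P) = sqrt(P + 6) = sqrt(6 + P))
sqrt((1*(-12))*u(-3) - 3734) = sqrt((1*(-12))*sqrt(6 - 3) - 3734) = sqrt(-12*sqrt(3) - 3734) = sqrt(-3734 - 12*sqrt(3))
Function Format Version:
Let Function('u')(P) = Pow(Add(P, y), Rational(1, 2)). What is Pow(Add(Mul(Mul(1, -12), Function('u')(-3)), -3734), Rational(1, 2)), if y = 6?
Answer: Pow(Add(-3734, Mul(-12, Pow(3, Rational(1, 2)))), Rational(1, 2)) ≈ Mul(61.276, I)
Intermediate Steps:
Function('u')(P) = Pow(Add(6, P), Rational(1, 2)) (Function('u')(P) = Pow(Add(P, 6), Rational(1, 2)) = Pow(Add(6, P), Rational(1, 2)))
Pow(Add(Mul(Mul(1, -12), Function('u')(-3)), -3734), Rational(1, 2)) = Pow(Add(Mul(Mul(1, -12), Pow(Add(6, -3), Rational(1, 2))), -3734), Rational(1, 2)) = Pow(Add(Mul(-12, Pow(3, Rational(1, 2))), -3734), Rational(1, 2)) = Pow(Add(-3734, Mul(-12, Pow(3, Rational(1, 2)))), Rational(1, 2))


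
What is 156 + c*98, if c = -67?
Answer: -6410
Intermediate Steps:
156 + c*98 = 156 - 67*98 = 156 - 6566 = -6410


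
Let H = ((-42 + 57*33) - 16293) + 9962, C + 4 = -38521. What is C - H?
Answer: -34033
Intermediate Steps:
C = -38525 (C = -4 - 38521 = -38525)
H = -4492 (H = ((-42 + 1881) - 16293) + 9962 = (1839 - 16293) + 9962 = -14454 + 9962 = -4492)
C - H = -38525 - 1*(-4492) = -38525 + 4492 = -34033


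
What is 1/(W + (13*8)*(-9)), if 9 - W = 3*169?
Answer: -1/1434 ≈ -0.00069735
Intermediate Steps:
W = -498 (W = 9 - 3*169 = 9 - 1*507 = 9 - 507 = -498)
1/(W + (13*8)*(-9)) = 1/(-498 + (13*8)*(-9)) = 1/(-498 + 104*(-9)) = 1/(-498 - 936) = 1/(-1434) = -1/1434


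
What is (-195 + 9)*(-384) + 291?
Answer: 71715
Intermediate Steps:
(-195 + 9)*(-384) + 291 = -186*(-384) + 291 = 71424 + 291 = 71715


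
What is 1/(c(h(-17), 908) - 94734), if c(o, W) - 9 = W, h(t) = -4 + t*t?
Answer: -1/93817 ≈ -1.0659e-5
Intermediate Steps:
h(t) = -4 + t**2
c(o, W) = 9 + W
1/(c(h(-17), 908) - 94734) = 1/((9 + 908) - 94734) = 1/(917 - 94734) = 1/(-93817) = -1/93817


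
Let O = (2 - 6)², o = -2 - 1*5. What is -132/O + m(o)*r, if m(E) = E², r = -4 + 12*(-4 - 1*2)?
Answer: -14929/4 ≈ -3732.3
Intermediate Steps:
o = -7 (o = -2 - 5 = -7)
O = 16 (O = (-4)² = 16)
r = -76 (r = -4 + 12*(-4 - 2) = -4 + 12*(-6) = -4 - 72 = -76)
-132/O + m(o)*r = -132/16 + (-7)²*(-76) = -132*1/16 + 49*(-76) = -33/4 - 3724 = -14929/4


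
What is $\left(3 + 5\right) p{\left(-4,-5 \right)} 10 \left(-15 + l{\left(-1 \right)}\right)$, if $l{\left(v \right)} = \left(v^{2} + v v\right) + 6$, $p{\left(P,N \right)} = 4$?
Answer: $-2240$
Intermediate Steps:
$l{\left(v \right)} = 6 + 2 v^{2}$ ($l{\left(v \right)} = \left(v^{2} + v^{2}\right) + 6 = 2 v^{2} + 6 = 6 + 2 v^{2}$)
$\left(3 + 5\right) p{\left(-4,-5 \right)} 10 \left(-15 + l{\left(-1 \right)}\right) = \left(3 + 5\right) 4 \cdot 10 \left(-15 + \left(6 + 2 \left(-1\right)^{2}\right)\right) = 8 \cdot 4 \cdot 10 \left(-15 + \left(6 + 2 \cdot 1\right)\right) = 32 \cdot 10 \left(-15 + \left(6 + 2\right)\right) = 320 \left(-15 + 8\right) = 320 \left(-7\right) = -2240$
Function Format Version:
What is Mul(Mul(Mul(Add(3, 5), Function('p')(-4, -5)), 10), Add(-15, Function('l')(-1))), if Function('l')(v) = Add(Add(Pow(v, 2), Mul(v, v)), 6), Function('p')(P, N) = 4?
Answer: -2240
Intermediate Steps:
Function('l')(v) = Add(6, Mul(2, Pow(v, 2))) (Function('l')(v) = Add(Add(Pow(v, 2), Pow(v, 2)), 6) = Add(Mul(2, Pow(v, 2)), 6) = Add(6, Mul(2, Pow(v, 2))))
Mul(Mul(Mul(Add(3, 5), Function('p')(-4, -5)), 10), Add(-15, Function('l')(-1))) = Mul(Mul(Mul(Add(3, 5), 4), 10), Add(-15, Add(6, Mul(2, Pow(-1, 2))))) = Mul(Mul(Mul(8, 4), 10), Add(-15, Add(6, Mul(2, 1)))) = Mul(Mul(32, 10), Add(-15, Add(6, 2))) = Mul(320, Add(-15, 8)) = Mul(320, -7) = -2240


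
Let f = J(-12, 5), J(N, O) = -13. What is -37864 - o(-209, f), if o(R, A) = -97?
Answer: -37767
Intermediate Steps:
f = -13
-37864 - o(-209, f) = -37864 - 1*(-97) = -37864 + 97 = -37767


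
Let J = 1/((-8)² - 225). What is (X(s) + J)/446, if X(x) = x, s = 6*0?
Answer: -1/71806 ≈ -1.3926e-5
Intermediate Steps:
s = 0
J = -1/161 (J = 1/(64 - 225) = 1/(-161) = -1/161 ≈ -0.0062112)
(X(s) + J)/446 = (0 - 1/161)/446 = (1/446)*(-1/161) = -1/71806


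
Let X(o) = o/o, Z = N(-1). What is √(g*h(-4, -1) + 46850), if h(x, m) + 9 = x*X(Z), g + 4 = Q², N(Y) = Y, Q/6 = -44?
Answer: I*√859146 ≈ 926.9*I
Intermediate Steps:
Q = -264 (Q = 6*(-44) = -264)
Z = -1
X(o) = 1
g = 69692 (g = -4 + (-264)² = -4 + 69696 = 69692)
h(x, m) = -9 + x (h(x, m) = -9 + x*1 = -9 + x)
√(g*h(-4, -1) + 46850) = √(69692*(-9 - 4) + 46850) = √(69692*(-13) + 46850) = √(-905996 + 46850) = √(-859146) = I*√859146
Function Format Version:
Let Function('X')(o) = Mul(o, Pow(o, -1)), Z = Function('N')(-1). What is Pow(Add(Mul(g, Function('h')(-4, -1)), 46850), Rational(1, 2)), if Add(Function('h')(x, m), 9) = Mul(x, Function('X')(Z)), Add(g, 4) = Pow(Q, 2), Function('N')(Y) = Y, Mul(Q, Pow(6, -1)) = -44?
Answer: Mul(I, Pow(859146, Rational(1, 2))) ≈ Mul(926.90, I)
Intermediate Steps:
Q = -264 (Q = Mul(6, -44) = -264)
Z = -1
Function('X')(o) = 1
g = 69692 (g = Add(-4, Pow(-264, 2)) = Add(-4, 69696) = 69692)
Function('h')(x, m) = Add(-9, x) (Function('h')(x, m) = Add(-9, Mul(x, 1)) = Add(-9, x))
Pow(Add(Mul(g, Function('h')(-4, -1)), 46850), Rational(1, 2)) = Pow(Add(Mul(69692, Add(-9, -4)), 46850), Rational(1, 2)) = Pow(Add(Mul(69692, -13), 46850), Rational(1, 2)) = Pow(Add(-905996, 46850), Rational(1, 2)) = Pow(-859146, Rational(1, 2)) = Mul(I, Pow(859146, Rational(1, 2)))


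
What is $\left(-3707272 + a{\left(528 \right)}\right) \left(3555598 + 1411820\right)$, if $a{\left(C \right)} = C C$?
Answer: $-17030733003984$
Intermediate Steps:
$a{\left(C \right)} = C^{2}$
$\left(-3707272 + a{\left(528 \right)}\right) \left(3555598 + 1411820\right) = \left(-3707272 + 528^{2}\right) \left(3555598 + 1411820\right) = \left(-3707272 + 278784\right) 4967418 = \left(-3428488\right) 4967418 = -17030733003984$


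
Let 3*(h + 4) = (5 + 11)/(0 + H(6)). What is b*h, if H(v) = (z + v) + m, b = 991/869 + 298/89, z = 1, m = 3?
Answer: -18052372/1160115 ≈ -15.561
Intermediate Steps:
b = 347161/77341 (b = 991*(1/869) + 298*(1/89) = 991/869 + 298/89 = 347161/77341 ≈ 4.4887)
H(v) = 4 + v (H(v) = (1 + v) + 3 = 4 + v)
h = -52/15 (h = -4 + ((5 + 11)/(0 + (4 + 6)))/3 = -4 + (16/(0 + 10))/3 = -4 + (16/10)/3 = -4 + (16*(⅒))/3 = -4 + (⅓)*(8/5) = -4 + 8/15 = -52/15 ≈ -3.4667)
b*h = (347161/77341)*(-52/15) = -18052372/1160115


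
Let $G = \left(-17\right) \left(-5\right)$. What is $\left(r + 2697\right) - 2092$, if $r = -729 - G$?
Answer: $-209$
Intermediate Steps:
$G = 85$
$r = -814$ ($r = -729 - 85 = -814$)
$\left(r + 2697\right) - 2092 = \left(-814 + 2697\right) - 2092 = 1883 - 2092 = -209$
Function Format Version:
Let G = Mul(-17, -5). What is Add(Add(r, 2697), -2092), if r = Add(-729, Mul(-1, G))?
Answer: -209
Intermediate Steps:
G = 85
r = -814 (r = Add(-729, Mul(-1, 85)) = Add(-729, -85) = -814)
Add(Add(r, 2697), -2092) = Add(Add(-814, 2697), -2092) = Add(1883, -2092) = -209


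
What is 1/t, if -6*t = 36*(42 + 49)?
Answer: -1/546 ≈ -0.0018315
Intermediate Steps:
t = -546 (t = -6*(42 + 49) = -6*91 = -1/6*3276 = -546)
1/t = 1/(-546) = -1/546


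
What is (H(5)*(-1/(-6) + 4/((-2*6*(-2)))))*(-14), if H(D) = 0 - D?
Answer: 70/3 ≈ 23.333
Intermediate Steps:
H(D) = -D
(H(5)*(-1/(-6) + 4/((-2*6*(-2)))))*(-14) = ((-1*5)*(-1/(-6) + 4/((-2*6*(-2)))))*(-14) = -5*(-1*(-1/6) + 4/((-12*(-2))))*(-14) = -5*(1/6 + 4/24)*(-14) = -5*(1/6 + 4*(1/24))*(-14) = -5*(1/6 + 1/6)*(-14) = -5*1/3*(-14) = -5/3*(-14) = 70/3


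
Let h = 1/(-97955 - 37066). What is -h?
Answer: 1/135021 ≈ 7.4063e-6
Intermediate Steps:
h = -1/135021 (h = 1/(-135021) = -1/135021 ≈ -7.4063e-6)
-h = -1*(-1/135021) = 1/135021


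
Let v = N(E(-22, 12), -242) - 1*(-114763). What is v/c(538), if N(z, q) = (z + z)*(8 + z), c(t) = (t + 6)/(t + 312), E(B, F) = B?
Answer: 2884475/16 ≈ 1.8028e+5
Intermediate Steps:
c(t) = (6 + t)/(312 + t)
N(z, q) = 2*z*(8 + z) (N(z, q) = (2*z)*(8 + z) = 2*z*(8 + z))
v = 115379 (v = 2*(-22)*(8 - 22) - 1*(-114763) = 2*(-22)*(-14) + 114763 = 616 + 114763 = 115379)
v/c(538) = 115379/(((6 + 538)/(312 + 538))) = 115379/((544/850)) = 115379/(((1/850)*544)) = 115379/(16/25) = 115379*(25/16) = 2884475/16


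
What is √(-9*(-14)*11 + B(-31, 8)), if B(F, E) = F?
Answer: √1355 ≈ 36.810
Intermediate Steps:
√(-9*(-14)*11 + B(-31, 8)) = √(-9*(-14)*11 - 31) = √(126*11 - 31) = √(1386 - 31) = √1355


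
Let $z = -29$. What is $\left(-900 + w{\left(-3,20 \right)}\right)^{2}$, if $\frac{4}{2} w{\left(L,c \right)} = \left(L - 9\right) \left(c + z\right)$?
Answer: $715716$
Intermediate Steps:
$w{\left(L,c \right)} = \frac{\left(-29 + c\right) \left(-9 + L\right)}{2}$ ($w{\left(L,c \right)} = \frac{\left(L - 9\right) \left(c - 29\right)}{2} = \frac{\left(-9 + L\right) \left(-29 + c\right)}{2} = \frac{\left(-29 + c\right) \left(-9 + L\right)}{2}$)
$\left(-900 + w{\left(-3,20 \right)}\right)^{2} = \left(-900 + \left(\frac{261}{2} - - \frac{87}{2} - 90 + \frac{1}{2} \left(-3\right) 20\right)\right)^{2} = \left(-900 + \left(\frac{261}{2} + \frac{87}{2} - 90 - 30\right)\right)^{2} = \left(-900 + 54\right)^{2} = \left(-846\right)^{2} = 715716$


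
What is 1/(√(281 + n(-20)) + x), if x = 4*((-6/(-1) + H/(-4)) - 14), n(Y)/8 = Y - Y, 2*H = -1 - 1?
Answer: -31/680 - √281/680 ≈ -0.070240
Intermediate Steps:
H = -1 (H = (-1 - 1)/2 = (½)*(-2) = -1)
n(Y) = 0 (n(Y) = 8*(Y - Y) = 8*0 = 0)
x = -31 (x = 4*((-6/(-1) - 1/(-4)) - 14) = 4*((-6*(-1) - 1*(-¼)) - 14) = 4*((6 + ¼) - 14) = 4*(25/4 - 14) = 4*(-31/4) = -31)
1/(√(281 + n(-20)) + x) = 1/(√(281 + 0) - 31) = 1/(√281 - 31) = 1/(-31 + √281)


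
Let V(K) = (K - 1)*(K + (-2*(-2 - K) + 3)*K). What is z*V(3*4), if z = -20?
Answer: -84480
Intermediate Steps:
V(K) = (-1 + K)*(K + K*(7 + 2*K)) (V(K) = (-1 + K)*(K + ((4 + 2*K) + 3)*K) = (-1 + K)*(K + (7 + 2*K)*K) = (-1 + K)*(K + K*(7 + 2*K)))
z*V(3*4) = -40*3*4*(-4 + (3*4)**2 + 3*(3*4)) = -40*12*(-4 + 12**2 + 3*12) = -40*12*(-4 + 144 + 36) = -40*12*176 = -20*4224 = -84480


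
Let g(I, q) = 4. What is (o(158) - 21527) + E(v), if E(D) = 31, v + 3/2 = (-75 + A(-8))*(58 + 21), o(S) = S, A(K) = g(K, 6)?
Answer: -21338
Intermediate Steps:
A(K) = 4
v = -11221/2 (v = -3/2 + (-75 + 4)*(58 + 21) = -3/2 - 71*79 = -3/2 - 5609 = -11221/2 ≈ -5610.5)
(o(158) - 21527) + E(v) = (158 - 21527) + 31 = -21369 + 31 = -21338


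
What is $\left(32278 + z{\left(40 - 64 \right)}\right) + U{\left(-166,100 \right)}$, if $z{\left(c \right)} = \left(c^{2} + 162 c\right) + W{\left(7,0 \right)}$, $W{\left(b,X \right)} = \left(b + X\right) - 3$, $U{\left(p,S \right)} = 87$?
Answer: $29057$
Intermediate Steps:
$W{\left(b,X \right)} = -3 + X + b$ ($W{\left(b,X \right)} = \left(X + b\right) - 3 = -3 + X + b$)
$z{\left(c \right)} = 4 + c^{2} + 162 c$ ($z{\left(c \right)} = \left(c^{2} + 162 c\right) + \left(-3 + 0 + 7\right) = \left(c^{2} + 162 c\right) + 4 = 4 + c^{2} + 162 c$)
$\left(32278 + z{\left(40 - 64 \right)}\right) + U{\left(-166,100 \right)} = \left(32278 + \left(4 + \left(40 - 64\right)^{2} + 162 \left(40 - 64\right)\right)\right) + 87 = \left(32278 + \left(4 + \left(-24\right)^{2} + 162 \left(-24\right)\right)\right) + 87 = \left(32278 + \left(4 + 576 - 3888\right)\right) + 87 = \left(32278 - 3308\right) + 87 = 28970 + 87 = 29057$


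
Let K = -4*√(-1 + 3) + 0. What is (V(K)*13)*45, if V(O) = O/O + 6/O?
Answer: 585 - 1755*√2/4 ≈ -35.486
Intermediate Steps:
K = -4*√2 (K = -4*√2 + 0 = -4*√2 ≈ -5.6569)
V(O) = 1 + 6/O
(V(K)*13)*45 = (((6 - 4*√2)/((-4*√2)))*13)*45 = (((-√2/8)*(6 - 4*√2))*13)*45 = (-√2*(6 - 4*√2)/8*13)*45 = -13*√2*(6 - 4*√2)/8*45 = -585*√2*(6 - 4*√2)/8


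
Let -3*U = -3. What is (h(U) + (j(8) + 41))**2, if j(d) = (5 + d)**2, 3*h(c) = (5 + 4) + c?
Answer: 409600/9 ≈ 45511.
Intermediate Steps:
U = 1 (U = -1/3*(-3) = 1)
h(c) = 3 + c/3 (h(c) = ((5 + 4) + c)/3 = (9 + c)/3 = 3 + c/3)
(h(U) + (j(8) + 41))**2 = ((3 + (1/3)*1) + ((5 + 8)**2 + 41))**2 = ((3 + 1/3) + (13**2 + 41))**2 = (10/3 + (169 + 41))**2 = (10/3 + 210)**2 = (640/3)**2 = 409600/9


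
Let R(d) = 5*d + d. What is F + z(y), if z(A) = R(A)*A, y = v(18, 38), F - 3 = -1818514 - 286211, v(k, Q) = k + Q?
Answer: -2085906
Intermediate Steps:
R(d) = 6*d
v(k, Q) = Q + k
F = -2104722 (F = 3 + (-1818514 - 286211) = 3 - 2104725 = -2104722)
y = 56 (y = 38 + 18 = 56)
z(A) = 6*A² (z(A) = (6*A)*A = 6*A²)
F + z(y) = -2104722 + 6*56² = -2104722 + 6*3136 = -2104722 + 18816 = -2085906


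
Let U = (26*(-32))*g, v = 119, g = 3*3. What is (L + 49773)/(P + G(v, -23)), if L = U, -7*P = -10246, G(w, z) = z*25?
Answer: 295995/6221 ≈ 47.580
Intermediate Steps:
g = 9
G(w, z) = 25*z
P = 10246/7 (P = -⅐*(-10246) = 10246/7 ≈ 1463.7)
U = -7488 (U = (26*(-32))*9 = -832*9 = -7488)
L = -7488
(L + 49773)/(P + G(v, -23)) = (-7488 + 49773)/(10246/7 + 25*(-23)) = 42285/(10246/7 - 575) = 42285/(6221/7) = 42285*(7/6221) = 295995/6221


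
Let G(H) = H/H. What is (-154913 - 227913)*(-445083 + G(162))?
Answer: 170388961732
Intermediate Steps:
G(H) = 1
(-154913 - 227913)*(-445083 + G(162)) = (-154913 - 227913)*(-445083 + 1) = -382826*(-445082) = 170388961732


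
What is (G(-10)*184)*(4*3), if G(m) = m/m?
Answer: 2208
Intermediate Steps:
G(m) = 1
(G(-10)*184)*(4*3) = (1*184)*(4*3) = 184*12 = 2208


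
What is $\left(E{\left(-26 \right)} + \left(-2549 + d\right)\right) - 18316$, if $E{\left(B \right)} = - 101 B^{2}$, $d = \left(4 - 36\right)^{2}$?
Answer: $-88117$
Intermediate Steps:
$d = 1024$ ($d = \left(-32\right)^{2} = 1024$)
$\left(E{\left(-26 \right)} + \left(-2549 + d\right)\right) - 18316 = \left(- 101 \left(-26\right)^{2} + \left(-2549 + 1024\right)\right) - 18316 = \left(\left(-101\right) 676 - 1525\right) - 18316 = \left(-68276 - 1525\right) - 18316 = -69801 - 18316 = -88117$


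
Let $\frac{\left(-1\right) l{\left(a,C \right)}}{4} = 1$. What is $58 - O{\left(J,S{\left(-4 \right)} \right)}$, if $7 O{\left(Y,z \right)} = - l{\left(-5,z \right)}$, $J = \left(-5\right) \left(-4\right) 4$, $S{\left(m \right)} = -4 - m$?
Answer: $\frac{402}{7} \approx 57.429$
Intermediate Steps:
$J = 80$ ($J = 20 \cdot 4 = 80$)
$l{\left(a,C \right)} = -4$ ($l{\left(a,C \right)} = \left(-4\right) 1 = -4$)
$O{\left(Y,z \right)} = \frac{4}{7}$ ($O{\left(Y,z \right)} = \frac{\left(-1\right) \left(-4\right)}{7} = \frac{1}{7} \cdot 4 = \frac{4}{7}$)
$58 - O{\left(J,S{\left(-4 \right)} \right)} = 58 - \frac{4}{7} = \frac{402}{7}$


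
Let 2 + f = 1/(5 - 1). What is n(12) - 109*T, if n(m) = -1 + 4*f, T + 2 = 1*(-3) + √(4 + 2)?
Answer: 537 - 109*√6 ≈ 270.01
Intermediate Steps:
f = -7/4 (f = -2 + 1/(5 - 1) = -2 + 1/4 = -2 + ¼ = -7/4 ≈ -1.7500)
T = -5 + √6 (T = -2 + (1*(-3) + √(4 + 2)) = -2 + (-3 + √6) = -5 + √6 ≈ -2.5505)
n(m) = -8 (n(m) = -1 + 4*(-7/4) = -1 - 7 = -8)
n(12) - 109*T = -8 - 109*(-5 + √6) = -8 + (545 - 109*√6) = 537 - 109*√6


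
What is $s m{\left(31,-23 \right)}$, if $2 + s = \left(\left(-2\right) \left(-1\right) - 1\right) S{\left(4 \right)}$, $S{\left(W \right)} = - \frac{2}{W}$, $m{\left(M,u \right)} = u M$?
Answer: $\frac{3565}{2} \approx 1782.5$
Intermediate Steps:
$m{\left(M,u \right)} = M u$
$s = - \frac{5}{2}$ ($s = -2 + \left(\left(-2\right) \left(-1\right) - 1\right) \left(- \frac{2}{4}\right) = -2 + \left(2 - 1\right) \left(\left(-2\right) \frac{1}{4}\right) = -2 + 1 \left(- \frac{1}{2}\right) = -2 - \frac{1}{2} = - \frac{5}{2} \approx -2.5$)
$s m{\left(31,-23 \right)} = - \frac{5 \cdot 31 \left(-23\right)}{2} = \left(- \frac{5}{2}\right) \left(-713\right) = \frac{3565}{2}$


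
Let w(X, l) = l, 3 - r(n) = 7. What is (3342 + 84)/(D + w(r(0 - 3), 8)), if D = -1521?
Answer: -3426/1513 ≈ -2.2644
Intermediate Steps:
r(n) = -4 (r(n) = 3 - 1*7 = 3 - 7 = -4)
(3342 + 84)/(D + w(r(0 - 3), 8)) = (3342 + 84)/(-1521 + 8) = 3426/(-1513) = 3426*(-1/1513) = -3426/1513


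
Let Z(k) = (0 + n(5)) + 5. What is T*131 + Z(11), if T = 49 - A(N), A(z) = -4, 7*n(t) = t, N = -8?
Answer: 48641/7 ≈ 6948.7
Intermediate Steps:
n(t) = t/7
T = 53 (T = 49 - 1*(-4) = 49 + 4 = 53)
Z(k) = 40/7 (Z(k) = (0 + (⅐)*5) + 5 = (0 + 5/7) + 5 = 5/7 + 5 = 40/7)
T*131 + Z(11) = 53*131 + 40/7 = 6943 + 40/7 = 48641/7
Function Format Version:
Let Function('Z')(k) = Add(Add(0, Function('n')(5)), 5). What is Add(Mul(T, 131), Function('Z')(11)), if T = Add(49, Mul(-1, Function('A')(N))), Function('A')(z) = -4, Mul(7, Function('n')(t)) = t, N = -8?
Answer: Rational(48641, 7) ≈ 6948.7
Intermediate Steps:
Function('n')(t) = Mul(Rational(1, 7), t)
T = 53 (T = Add(49, Mul(-1, -4)) = Add(49, 4) = 53)
Function('Z')(k) = Rational(40, 7) (Function('Z')(k) = Add(Add(0, Mul(Rational(1, 7), 5)), 5) = Add(Add(0, Rational(5, 7)), 5) = Add(Rational(5, 7), 5) = Rational(40, 7))
Add(Mul(T, 131), Function('Z')(11)) = Add(Mul(53, 131), Rational(40, 7)) = Add(6943, Rational(40, 7)) = Rational(48641, 7)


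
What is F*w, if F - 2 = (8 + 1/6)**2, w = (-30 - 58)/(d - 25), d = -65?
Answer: 27203/405 ≈ 67.168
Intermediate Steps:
w = 44/45 (w = (-30 - 58)/(-65 - 25) = -88/(-90) = -88*(-1/90) = 44/45 ≈ 0.97778)
F = 2473/36 (F = 2 + (8 + 1/6)**2 = 2 + (49/6)**2 = 2 + 2401/36 = 2473/36 ≈ 68.694)
F*w = (2473/36)*(44/45) = 27203/405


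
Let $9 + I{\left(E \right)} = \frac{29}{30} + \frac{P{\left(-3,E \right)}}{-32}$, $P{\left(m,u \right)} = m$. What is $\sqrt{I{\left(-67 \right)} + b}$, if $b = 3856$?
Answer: $\frac{\sqrt{55412070}}{120} \approx 62.033$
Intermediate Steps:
$I{\left(E \right)} = - \frac{3811}{480}$ ($I{\left(E \right)} = -9 + \left(\frac{29}{30} - \frac{3}{-32}\right) = -9 + \left(29 \cdot \frac{1}{30} - - \frac{3}{32}\right) = -9 + \left(\frac{29}{30} + \frac{3}{32}\right) = -9 + \frac{509}{480} = - \frac{3811}{480}$)
$\sqrt{I{\left(-67 \right)} + b} = \sqrt{- \frac{3811}{480} + 3856} = \sqrt{\frac{1847069}{480}} = \frac{\sqrt{55412070}}{120}$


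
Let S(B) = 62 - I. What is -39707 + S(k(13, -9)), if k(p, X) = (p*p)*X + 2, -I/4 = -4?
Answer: -39661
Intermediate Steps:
I = 16 (I = -4*(-4) = 16)
k(p, X) = 2 + X*p**2 (k(p, X) = p**2*X + 2 = X*p**2 + 2 = 2 + X*p**2)
S(B) = 46 (S(B) = 62 - 1*16 = 62 - 16 = 46)
-39707 + S(k(13, -9)) = -39707 + 46 = -39661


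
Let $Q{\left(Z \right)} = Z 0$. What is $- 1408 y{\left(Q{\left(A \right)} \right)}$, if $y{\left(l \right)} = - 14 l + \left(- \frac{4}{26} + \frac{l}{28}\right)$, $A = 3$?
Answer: $\frac{2816}{13} \approx 216.62$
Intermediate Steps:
$Q{\left(Z \right)} = 0$
$y{\left(l \right)} = - \frac{2}{13} - \frac{391 l}{28}$ ($y{\left(l \right)} = - 14 l + \left(\left(-4\right) \frac{1}{26} + l \frac{1}{28}\right) = - 14 l + \left(- \frac{2}{13} + \frac{l}{28}\right) = - \frac{2}{13} - \frac{391 l}{28}$)
$- 1408 y{\left(Q{\left(A \right)} \right)} = - 1408 \left(- \frac{2}{13} - 0\right) = - 1408 \left(- \frac{2}{13} + 0\right) = \left(-1408\right) \left(- \frac{2}{13}\right) = \frac{2816}{13}$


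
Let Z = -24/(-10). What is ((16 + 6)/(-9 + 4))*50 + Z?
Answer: -1088/5 ≈ -217.60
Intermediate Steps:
Z = 12/5 (Z = -24*(-⅒) = 12/5 ≈ 2.4000)
((16 + 6)/(-9 + 4))*50 + Z = ((16 + 6)/(-9 + 4))*50 + 12/5 = (22/(-5))*50 + 12/5 = (22*(-⅕))*50 + 12/5 = -22/5*50 + 12/5 = -220 + 12/5 = -1088/5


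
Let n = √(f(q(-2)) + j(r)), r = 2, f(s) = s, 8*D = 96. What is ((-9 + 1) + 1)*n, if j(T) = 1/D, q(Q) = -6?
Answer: -7*I*√213/6 ≈ -17.027*I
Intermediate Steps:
D = 12 (D = (⅛)*96 = 12)
j(T) = 1/12
n = I*√213/6 (n = √(-6 + 1/12) = √(-71/12) = I*√213/6 ≈ 2.4324*I)
((-9 + 1) + 1)*n = ((-9 + 1) + 1)*(I*√213/6) = (-8 + 1)*(I*√213/6) = -7*I*√213/6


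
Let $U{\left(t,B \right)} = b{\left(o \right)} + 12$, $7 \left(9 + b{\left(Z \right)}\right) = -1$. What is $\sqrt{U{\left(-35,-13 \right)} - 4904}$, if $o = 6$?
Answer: $\frac{6 i \sqrt{6671}}{7} \approx 70.008 i$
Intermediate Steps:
$b{\left(Z \right)} = - \frac{64}{7}$ ($b{\left(Z \right)} = -9 + \frac{1}{7} \left(-1\right) = -9 - \frac{1}{7} = - \frac{64}{7}$)
$U{\left(t,B \right)} = \frac{20}{7}$ ($U{\left(t,B \right)} = - \frac{64}{7} + 12 = \frac{20}{7}$)
$\sqrt{U{\left(-35,-13 \right)} - 4904} = \sqrt{\frac{20}{7} - 4904} = \sqrt{- \frac{34308}{7}} = \frac{6 i \sqrt{6671}}{7}$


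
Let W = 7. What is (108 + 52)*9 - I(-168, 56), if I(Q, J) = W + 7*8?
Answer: 1377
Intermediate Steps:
I(Q, J) = 63 (I(Q, J) = 7 + 7*8 = 7 + 56 = 63)
(108 + 52)*9 - I(-168, 56) = (108 + 52)*9 - 1*63 = 160*9 - 63 = 1440 - 63 = 1377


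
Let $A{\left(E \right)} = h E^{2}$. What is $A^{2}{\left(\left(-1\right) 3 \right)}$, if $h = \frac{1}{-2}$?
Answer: $\frac{81}{4} \approx 20.25$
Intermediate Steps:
$h = - \frac{1}{2} \approx -0.5$
$A{\left(E \right)} = - \frac{E^{2}}{2}$
$A^{2}{\left(\left(-1\right) 3 \right)} = \left(- \frac{\left(\left(-1\right) 3\right)^{2}}{2}\right)^{2} = \left(- \frac{\left(-3\right)^{2}}{2}\right)^{2} = \left(\left(- \frac{1}{2}\right) 9\right)^{2} = \left(- \frac{9}{2}\right)^{2} = \frac{81}{4}$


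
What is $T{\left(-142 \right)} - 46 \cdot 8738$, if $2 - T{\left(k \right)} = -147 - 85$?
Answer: $-401714$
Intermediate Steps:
$T{\left(k \right)} = 234$ ($T{\left(k \right)} = 2 - \left(-147 - 85\right) = 2 - -232 = 2 + 232 = 234$)
$T{\left(-142 \right)} - 46 \cdot 8738 = 234 - 46 \cdot 8738 = 234 - 401948 = -401714$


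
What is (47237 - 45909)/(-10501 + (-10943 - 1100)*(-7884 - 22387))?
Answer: 83/22783947 ≈ 3.6429e-6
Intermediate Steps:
(47237 - 45909)/(-10501 + (-10943 - 1100)*(-7884 - 22387)) = 1328/(-10501 - 12043*(-30271)) = 1328/(-10501 + 364553653) = 1328/364543152 = 1328*(1/364543152) = 83/22783947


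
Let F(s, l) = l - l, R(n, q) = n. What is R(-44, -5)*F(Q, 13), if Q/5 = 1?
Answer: 0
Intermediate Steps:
Q = 5 (Q = 5*1 = 5)
F(s, l) = 0
R(-44, -5)*F(Q, 13) = -44*0 = 0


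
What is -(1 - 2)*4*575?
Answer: 2300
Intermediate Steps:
-(1 - 2)*4*575 = -(-1)*4*575 = -1*(-4)*575 = 4*575 = 2300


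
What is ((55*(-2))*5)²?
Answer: 302500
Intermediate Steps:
((55*(-2))*5)² = (-110*5)² = (-550)² = 302500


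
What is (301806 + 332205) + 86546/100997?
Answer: 64033295513/100997 ≈ 6.3401e+5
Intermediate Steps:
(301806 + 332205) + 86546/100997 = 634011 + 86546*(1/100997) = 634011 + 86546/100997 = 64033295513/100997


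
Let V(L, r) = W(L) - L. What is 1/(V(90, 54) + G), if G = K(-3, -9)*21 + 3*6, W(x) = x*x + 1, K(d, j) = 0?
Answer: 1/8029 ≈ 0.00012455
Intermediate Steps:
W(x) = 1 + x**2 (W(x) = x**2 + 1 = 1 + x**2)
V(L, r) = 1 + L**2 - L (V(L, r) = (1 + L**2) - L = 1 + L**2 - L)
G = 18 (G = 0*21 + 3*6 = 0 + 18 = 18)
1/(V(90, 54) + G) = 1/((1 + 90**2 - 1*90) + 18) = 1/((1 + 8100 - 90) + 18) = 1/(8011 + 18) = 1/8029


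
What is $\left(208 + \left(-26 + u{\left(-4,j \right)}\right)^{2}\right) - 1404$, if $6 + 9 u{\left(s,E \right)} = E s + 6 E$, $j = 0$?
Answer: $- \frac{4364}{9} \approx -484.89$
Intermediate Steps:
$u{\left(s,E \right)} = - \frac{2}{3} + \frac{2 E}{3} + \frac{E s}{9}$ ($u{\left(s,E \right)} = - \frac{2}{3} + \frac{E s + 6 E}{9} = - \frac{2}{3} + \frac{6 E + E s}{9} = - \frac{2}{3} + \left(\frac{2 E}{3} + \frac{E s}{9}\right) = - \frac{2}{3} + \frac{2 E}{3} + \frac{E s}{9}$)
$\left(208 + \left(-26 + u{\left(-4,j \right)}\right)^{2}\right) - 1404 = \left(208 + \left(-26 + \left(- \frac{2}{3} + \frac{2}{3} \cdot 0 + \frac{1}{9} \cdot 0 \left(-4\right)\right)\right)^{2}\right) - 1404 = \left(208 + \left(-26 + \left(- \frac{2}{3} + 0 + 0\right)\right)^{2}\right) - 1404 = \left(208 + \left(-26 - \frac{2}{3}\right)^{2}\right) - 1404 = \left(208 + \left(- \frac{80}{3}\right)^{2}\right) - 1404 = \left(208 + \frac{6400}{9}\right) - 1404 = \frac{8272}{9} - 1404 = - \frac{4364}{9}$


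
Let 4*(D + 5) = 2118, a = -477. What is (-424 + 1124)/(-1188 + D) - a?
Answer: 631579/1327 ≈ 475.94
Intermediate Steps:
D = 1049/2 (D = -5 + (¼)*2118 = -5 + 1059/2 = 1049/2 ≈ 524.50)
(-424 + 1124)/(-1188 + D) - a = (-424 + 1124)/(-1188 + 1049/2) - 1*(-477) = 700/(-1327/2) + 477 = 700*(-2/1327) + 477 = -1400/1327 + 477 = 631579/1327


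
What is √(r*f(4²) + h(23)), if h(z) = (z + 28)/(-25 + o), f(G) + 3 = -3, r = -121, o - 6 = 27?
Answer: 3*√1302/4 ≈ 27.062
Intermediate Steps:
o = 33 (o = 6 + 27 = 33)
f(G) = -6 (f(G) = -3 - 3 = -6)
h(z) = 7/2 + z/8 (h(z) = (z + 28)/(-25 + 33) = (28 + z)/8 = (28 + z)*(⅛) = 7/2 + z/8)
√(r*f(4²) + h(23)) = √(-121*(-6) + (7/2 + (⅛)*23)) = √(726 + (7/2 + 23/8)) = √(726 + 51/8) = √(5859/8) = 3*√1302/4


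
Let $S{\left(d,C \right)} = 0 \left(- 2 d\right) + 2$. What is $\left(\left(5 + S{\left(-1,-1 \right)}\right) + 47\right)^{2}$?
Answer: $2916$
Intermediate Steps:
$S{\left(d,C \right)} = 2$ ($S{\left(d,C \right)} = 0 + 2 = 2$)
$\left(\left(5 + S{\left(-1,-1 \right)}\right) + 47\right)^{2} = \left(\left(5 + 2\right) + 47\right)^{2} = \left(7 + 47\right)^{2} = 54^{2} = 2916$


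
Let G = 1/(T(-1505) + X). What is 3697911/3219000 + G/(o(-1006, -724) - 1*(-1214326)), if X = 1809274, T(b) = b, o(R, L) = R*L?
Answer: 432889615859069051/376826720126579000 ≈ 1.1488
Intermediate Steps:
o(R, L) = L*R
G = 1/1807769 (G = 1/(-1505 + 1809274) = 1/1807769 ≈ 5.5317e-7)
3697911/3219000 + G/(o(-1006, -724) - 1*(-1214326)) = 3697911/3219000 + 1/(1807769*(-724*(-1006) - 1*(-1214326))) = 3697911*(1/3219000) + 1/(1807769*(728344 + 1214326)) = 1232637/1073000 + (1/1807769)/1942670 = 1232637/1073000 + (1/1807769)*(1/1942670) = 1232637/1073000 + 1/3511898603230 = 432889615859069051/376826720126579000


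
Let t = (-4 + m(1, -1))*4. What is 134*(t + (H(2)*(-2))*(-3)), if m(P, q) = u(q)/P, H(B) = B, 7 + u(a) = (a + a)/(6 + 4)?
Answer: -21976/5 ≈ -4395.2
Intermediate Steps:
u(a) = -7 + a/5 (u(a) = -7 + (a + a)/(6 + 4) = -7 + (2*a)/10 = -7 + (2*a)*(⅒) = -7 + a/5)
m(P, q) = (-7 + q/5)/P
t = -224/5 (t = (-4 + (⅕)*(-35 - 1)/1)*4 = (-4 + (⅕)*1*(-36))*4 = (-4 - 36/5)*4 = -56/5*4 = -224/5 ≈ -44.800)
134*(t + (H(2)*(-2))*(-3)) = 134*(-224/5 + (2*(-2))*(-3)) = 134*(-224/5 - 4*(-3)) = 134*(-224/5 + 12) = 134*(-164/5) = -21976/5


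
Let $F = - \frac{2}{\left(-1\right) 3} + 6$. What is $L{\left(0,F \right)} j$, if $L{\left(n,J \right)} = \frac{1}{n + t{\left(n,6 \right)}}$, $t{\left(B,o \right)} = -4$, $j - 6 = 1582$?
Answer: $-397$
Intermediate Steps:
$j = 1588$ ($j = 6 + 1582 = 1588$)
$F = \frac{20}{3}$ ($F = - \frac{2}{-3} + 6 = \left(-2\right) \left(- \frac{1}{3}\right) + 6 = \frac{2}{3} + 6 = \frac{20}{3} \approx 6.6667$)
$L{\left(n,J \right)} = \frac{1}{-4 + n}$ ($L{\left(n,J \right)} = \frac{1}{n - 4} = \frac{1}{-4 + n}$)
$L{\left(0,F \right)} j = \frac{1}{-4 + 0} \cdot 1588 = \frac{1}{-4} \cdot 1588 = \left(- \frac{1}{4}\right) 1588 = -397$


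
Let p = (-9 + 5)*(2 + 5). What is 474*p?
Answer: -13272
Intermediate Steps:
p = -28 (p = -4*7 = -28)
474*p = 474*(-28) = -13272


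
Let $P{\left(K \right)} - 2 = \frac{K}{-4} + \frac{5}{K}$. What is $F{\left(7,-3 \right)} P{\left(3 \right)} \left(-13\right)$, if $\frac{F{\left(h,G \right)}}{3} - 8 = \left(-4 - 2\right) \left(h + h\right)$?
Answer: $8645$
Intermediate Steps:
$P{\left(K \right)} = 2 + \frac{5}{K} - \frac{K}{4}$ ($P{\left(K \right)} = 2 + \left(\frac{K}{-4} + \frac{5}{K}\right) = 2 + \left(K \left(- \frac{1}{4}\right) + \frac{5}{K}\right) = 2 - \left(- \frac{5}{K} + \frac{K}{4}\right) = 2 + \frac{5}{K} - \frac{K}{4}$)
$F{\left(h,G \right)} = 24 - 36 h$ ($F{\left(h,G \right)} = 24 + 3 \left(-4 - 2\right) \left(h + h\right) = 24 + 3 \left(- 6 \cdot 2 h\right) = 24 + 3 \left(- 12 h\right) = 24 - 36 h$)
$F{\left(7,-3 \right)} P{\left(3 \right)} \left(-13\right) = \left(24 - 252\right) \left(2 + \frac{5}{3} - \frac{3}{4}\right) \left(-13\right) = \left(24 - 252\right) \left(2 + 5 \cdot \frac{1}{3} - \frac{3}{4}\right) \left(-13\right) = - 228 \left(2 + \frac{5}{3} - \frac{3}{4}\right) \left(-13\right) = \left(-228\right) \frac{35}{12} \left(-13\right) = \left(-665\right) \left(-13\right) = 8645$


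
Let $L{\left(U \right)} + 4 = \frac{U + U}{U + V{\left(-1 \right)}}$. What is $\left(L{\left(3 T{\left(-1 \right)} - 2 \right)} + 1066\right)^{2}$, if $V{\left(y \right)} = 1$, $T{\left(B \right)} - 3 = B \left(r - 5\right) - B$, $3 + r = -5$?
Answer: $\frac{707506801}{625} \approx 1.132 \cdot 10^{6}$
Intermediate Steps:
$r = -8$ ($r = -3 - 5 = -8$)
$T{\left(B \right)} = 3 - 14 B$ ($T{\left(B \right)} = 3 + \left(B \left(-8 - 5\right) - B\right) = 3 + \left(B \left(-13\right) - B\right) = 3 - 14 B$)
$L{\left(U \right)} = -4 + \frac{2 U}{1 + U}$ ($L{\left(U \right)} = -4 + \frac{U + U}{U + 1} = -4 + \frac{2 U}{1 + U}$)
$\left(L{\left(3 T{\left(-1 \right)} - 2 \right)} + 1066\right)^{2} = \left(\frac{2 \left(-2 - \left(3 \left(3 - -14\right) - 2\right)\right)}{1 - \left(2 - 3 \left(3 - -14\right)\right)} + 1066\right)^{2} = \left(\frac{2 \left(-2 - \left(3 \left(3 + 14\right) - 2\right)\right)}{1 - \left(2 - 3 \left(3 + 14\right)\right)} + 1066\right)^{2} = \left(\frac{2 \left(-2 - \left(3 \cdot 17 - 2\right)\right)}{1 + \left(3 \cdot 17 - 2\right)} + 1066\right)^{2} = \left(\frac{2 \left(-2 - \left(51 - 2\right)\right)}{1 + \left(51 - 2\right)} + 1066\right)^{2} = \left(\frac{2 \left(-2 - 49\right)}{1 + 49} + 1066\right)^{2} = \left(\frac{2 \left(-2 - 49\right)}{50} + 1066\right)^{2} = \left(2 \cdot \frac{1}{50} \left(-51\right) + 1066\right)^{2} = \left(- \frac{51}{25} + 1066\right)^{2} = \left(\frac{26599}{25}\right)^{2} = \frac{707506801}{625}$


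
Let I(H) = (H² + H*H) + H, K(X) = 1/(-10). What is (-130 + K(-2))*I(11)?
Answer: -329153/10 ≈ -32915.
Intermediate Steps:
K(X) = -⅒
I(H) = H + 2*H² (I(H) = (H² + H²) + H = 2*H² + H = H + 2*H²)
(-130 + K(-2))*I(11) = (-130 - ⅒)*(11*(1 + 2*11)) = -14311*(1 + 22)/10 = -14311*23/10 = -1301/10*253 = -329153/10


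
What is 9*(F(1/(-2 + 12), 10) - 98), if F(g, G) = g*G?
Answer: -873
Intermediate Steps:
F(g, G) = G*g
9*(F(1/(-2 + 12), 10) - 98) = 9*(10/(-2 + 12) - 98) = 9*(10/10 - 98) = 9*(10*(1/10) - 98) = 9*(1 - 98) = 9*(-97) = -873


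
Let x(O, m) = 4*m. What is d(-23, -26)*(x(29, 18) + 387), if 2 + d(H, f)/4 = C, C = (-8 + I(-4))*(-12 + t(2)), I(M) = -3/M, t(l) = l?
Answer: 129438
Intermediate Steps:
C = 145/2 (C = (-8 - 3/(-4))*(-12 + 2) = (-8 - 3*(-¼))*(-10) = (-8 + ¾)*(-10) = -29/4*(-10) = 145/2 ≈ 72.500)
d(H, f) = 282 (d(H, f) = -8 + 4*(145/2) = -8 + 290 = 282)
d(-23, -26)*(x(29, 18) + 387) = 282*(4*18 + 387) = 282*(72 + 387) = 282*459 = 129438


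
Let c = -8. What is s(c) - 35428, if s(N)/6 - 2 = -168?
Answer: -36424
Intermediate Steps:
s(N) = -996 (s(N) = 12 + 6*(-168) = 12 - 1008 = -996)
s(c) - 35428 = -996 - 35428 = -36424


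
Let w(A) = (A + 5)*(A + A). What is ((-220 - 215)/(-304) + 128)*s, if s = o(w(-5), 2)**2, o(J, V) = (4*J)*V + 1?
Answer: 39347/304 ≈ 129.43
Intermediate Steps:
w(A) = 2*A*(5 + A) (w(A) = (5 + A)*(2*A) = 2*A*(5 + A))
o(J, V) = 1 + 4*J*V (o(J, V) = 4*J*V + 1 = 1 + 4*J*V)
s = 1 (s = (1 + 4*(2*(-5)*(5 - 5))*2)**2 = (1 + 4*(2*(-5)*0)*2)**2 = (1 + 4*0*2)**2 = (1 + 0)**2 = 1**2 = 1)
((-220 - 215)/(-304) + 128)*s = ((-220 - 215)/(-304) + 128)*1 = (-435*(-1/304) + 128)*1 = (435/304 + 128)*1 = (39347/304)*1 = 39347/304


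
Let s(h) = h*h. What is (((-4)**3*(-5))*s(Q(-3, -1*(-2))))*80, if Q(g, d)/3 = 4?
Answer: 3686400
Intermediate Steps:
Q(g, d) = 12 (Q(g, d) = 3*4 = 12)
s(h) = h**2
(((-4)**3*(-5))*s(Q(-3, -1*(-2))))*80 = (((-4)**3*(-5))*12**2)*80 = (-64*(-5)*144)*80 = (320*144)*80 = 46080*80 = 3686400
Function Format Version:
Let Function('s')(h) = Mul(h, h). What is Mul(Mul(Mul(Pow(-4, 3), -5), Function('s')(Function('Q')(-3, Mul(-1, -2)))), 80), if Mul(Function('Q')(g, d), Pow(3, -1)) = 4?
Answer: 3686400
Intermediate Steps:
Function('Q')(g, d) = 12 (Function('Q')(g, d) = Mul(3, 4) = 12)
Function('s')(h) = Pow(h, 2)
Mul(Mul(Mul(Pow(-4, 3), -5), Function('s')(Function('Q')(-3, Mul(-1, -2)))), 80) = Mul(Mul(Mul(Pow(-4, 3), -5), Pow(12, 2)), 80) = Mul(Mul(Mul(-64, -5), 144), 80) = Mul(Mul(320, 144), 80) = Mul(46080, 80) = 3686400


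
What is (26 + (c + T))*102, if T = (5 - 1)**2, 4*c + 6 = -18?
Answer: 3672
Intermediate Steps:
c = -6 (c = -3/2 + (1/4)*(-18) = -3/2 - 9/2 = -6)
T = 16 (T = 4**2 = 16)
(26 + (c + T))*102 = (26 + (-6 + 16))*102 = (26 + 10)*102 = 36*102 = 3672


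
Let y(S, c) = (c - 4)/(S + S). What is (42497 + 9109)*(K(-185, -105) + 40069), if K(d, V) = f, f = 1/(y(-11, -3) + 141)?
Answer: 6428793866058/3109 ≈ 2.0678e+9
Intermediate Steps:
y(S, c) = (-4 + c)/(2*S) (y(S, c) = (-4 + c)/((2*S)) = (-4 + c)*(1/(2*S)) = (-4 + c)/(2*S))
f = 22/3109 (f = 1/((½)*(-4 - 3)/(-11) + 141) = 1/((½)*(-1/11)*(-7) + 141) = 1/(7/22 + 141) = 1/(3109/22) = 22/3109 ≈ 0.0070762)
K(d, V) = 22/3109
(42497 + 9109)*(K(-185, -105) + 40069) = (42497 + 9109)*(22/3109 + 40069) = 51606*(124574543/3109) = 6428793866058/3109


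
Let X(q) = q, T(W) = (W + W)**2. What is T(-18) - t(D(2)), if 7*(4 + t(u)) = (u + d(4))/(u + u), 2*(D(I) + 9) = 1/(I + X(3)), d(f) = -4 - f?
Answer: 1619631/1246 ≈ 1299.9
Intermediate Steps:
T(W) = 4*W**2 (T(W) = (2*W)**2 = 4*W**2)
D(I) = -9 + 1/(2*(3 + I)) (D(I) = -9 + 1/(2*(I + 3)) = -9 + 1/(2*(3 + I)))
t(u) = -4 + (-8 + u)/(14*u) (t(u) = -4 + ((u + (-4 - 1*4))/(u + u))/7 = -4 + ((u + (-4 - 4))/((2*u)))/7 = -4 + ((u - 8)*(1/(2*u)))/7 = -4 + ((-8 + u)*(1/(2*u)))/7 = -4 + ((-8 + u)/(2*u))/7 = -4 + (-8 + u)/(14*u))
T(-18) - t(D(2)) = 4*(-18)**2 - (-8 - 55*(-53 - 18*2)/(2*(3 + 2)))/(14*((-53 - 18*2)/(2*(3 + 2)))) = 4*324 - (-8 - 55*(-53 - 36)/(2*5))/(14*((1/2)*(-53 - 36)/5)) = 1296 - (-8 - 55*(-89)/(2*5))/(14*((1/2)*(1/5)*(-89))) = 1296 - (-8 - 55*(-89/10))/(14*(-89/10)) = 1296 - (-10)*(-8 + 979/2)/(14*89) = 1296 - (-10)*963/(14*89*2) = 1296 - 1*(-4815/1246) = 1296 + 4815/1246 = 1619631/1246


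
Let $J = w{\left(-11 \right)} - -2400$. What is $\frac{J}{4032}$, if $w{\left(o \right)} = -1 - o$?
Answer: $\frac{1205}{2016} \approx 0.59772$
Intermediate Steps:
$J = 2410$ ($J = \left(-1 - -11\right) - -2400 = \left(-1 + 11\right) + 2400 = 10 + 2400 = 2410$)
$\frac{J}{4032} = \frac{2410}{4032} = 2410 \cdot \frac{1}{4032} = \frac{1205}{2016}$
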